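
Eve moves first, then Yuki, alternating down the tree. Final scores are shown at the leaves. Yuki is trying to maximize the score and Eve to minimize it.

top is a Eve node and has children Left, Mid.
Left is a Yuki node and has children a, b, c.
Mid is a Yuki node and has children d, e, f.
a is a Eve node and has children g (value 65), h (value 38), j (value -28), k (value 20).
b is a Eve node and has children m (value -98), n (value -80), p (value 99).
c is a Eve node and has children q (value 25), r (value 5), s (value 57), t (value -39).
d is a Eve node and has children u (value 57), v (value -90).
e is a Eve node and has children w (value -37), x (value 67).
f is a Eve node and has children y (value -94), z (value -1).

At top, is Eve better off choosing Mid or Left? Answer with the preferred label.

Mid

d (Eve): min(57, -90) = -90
e (Eve): min(-37, 67) = -37
f (Eve): min(-94, -1) = -94
Mid (Yuki): max(-90, -37, -94) = -37
a (Eve): min(65, 38, -28, 20) = -28
b (Eve): min(-98, -80, 99) = -98
c (Eve): min(25, 5, 57, -39) = -39
Left (Yuki): max(-28, -98, -39) = -28
Eve prefers the lower value; Mid=-37, Left=-28. Mid is better since -37 < -28.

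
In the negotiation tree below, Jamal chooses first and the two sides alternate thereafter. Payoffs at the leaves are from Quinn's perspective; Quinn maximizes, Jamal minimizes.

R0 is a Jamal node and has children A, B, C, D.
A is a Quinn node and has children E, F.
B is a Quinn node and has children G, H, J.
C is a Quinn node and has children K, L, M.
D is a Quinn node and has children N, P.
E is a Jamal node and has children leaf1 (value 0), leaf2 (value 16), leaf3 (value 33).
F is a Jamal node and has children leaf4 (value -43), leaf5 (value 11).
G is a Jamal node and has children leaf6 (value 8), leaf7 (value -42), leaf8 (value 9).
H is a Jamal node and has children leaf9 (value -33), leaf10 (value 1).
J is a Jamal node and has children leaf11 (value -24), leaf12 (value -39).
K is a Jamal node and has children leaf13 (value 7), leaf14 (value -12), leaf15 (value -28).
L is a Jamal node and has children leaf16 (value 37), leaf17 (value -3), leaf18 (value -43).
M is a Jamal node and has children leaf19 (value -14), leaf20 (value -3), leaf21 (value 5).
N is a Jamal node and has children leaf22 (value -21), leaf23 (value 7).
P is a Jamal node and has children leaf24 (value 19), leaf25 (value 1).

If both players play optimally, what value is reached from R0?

-33

E (Jamal): min(0, 16, 33) = 0
F (Jamal): min(-43, 11) = -43
A (Quinn): max(0, -43) = 0
G (Jamal): min(8, -42, 9) = -42
H (Jamal): min(-33, 1) = -33
J (Jamal): min(-24, -39) = -39
B (Quinn): max(-42, -33, -39) = -33
K (Jamal): min(7, -12, -28) = -28
L (Jamal): min(37, -3, -43) = -43
M (Jamal): min(-14, -3, 5) = -14
C (Quinn): max(-28, -43, -14) = -14
N (Jamal): min(-21, 7) = -21
P (Jamal): min(19, 1) = 1
D (Quinn): max(-21, 1) = 1
R0 (Jamal): min(0, -33, -14, 1) = -33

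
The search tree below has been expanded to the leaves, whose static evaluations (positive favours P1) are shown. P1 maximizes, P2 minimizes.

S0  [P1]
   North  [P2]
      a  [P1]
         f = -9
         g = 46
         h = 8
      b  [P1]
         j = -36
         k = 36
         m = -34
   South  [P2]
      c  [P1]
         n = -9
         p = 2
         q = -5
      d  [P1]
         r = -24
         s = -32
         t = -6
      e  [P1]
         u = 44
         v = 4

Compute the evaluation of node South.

c (P1): max(-9, 2, -5) = 2
d (P1): max(-24, -32, -6) = -6
e (P1): max(44, 4) = 44
South (P2): min(2, -6, 44) = -6

-6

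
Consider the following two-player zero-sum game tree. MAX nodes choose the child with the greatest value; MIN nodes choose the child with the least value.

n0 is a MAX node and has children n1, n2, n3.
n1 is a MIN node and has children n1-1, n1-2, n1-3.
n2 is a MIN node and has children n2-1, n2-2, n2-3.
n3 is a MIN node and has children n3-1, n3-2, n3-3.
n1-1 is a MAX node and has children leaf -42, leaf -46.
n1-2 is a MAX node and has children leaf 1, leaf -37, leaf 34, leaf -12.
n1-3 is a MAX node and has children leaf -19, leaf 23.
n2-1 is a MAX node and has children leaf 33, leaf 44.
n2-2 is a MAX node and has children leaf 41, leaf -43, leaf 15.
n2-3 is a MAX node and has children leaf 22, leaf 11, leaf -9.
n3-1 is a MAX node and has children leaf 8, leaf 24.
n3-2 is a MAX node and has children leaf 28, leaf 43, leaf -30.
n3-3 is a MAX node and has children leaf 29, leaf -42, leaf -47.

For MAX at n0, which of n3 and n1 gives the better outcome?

n3

n3-1 (MAX): max(8, 24) = 24
n3-2 (MAX): max(28, 43, -30) = 43
n3-3 (MAX): max(29, -42, -47) = 29
n3 (MIN): min(24, 43, 29) = 24
n1-1 (MAX): max(-42, -46) = -42
n1-2 (MAX): max(1, -37, 34, -12) = 34
n1-3 (MAX): max(-19, 23) = 23
n1 (MIN): min(-42, 34, 23) = -42
MAX prefers the higher value; n3=24, n1=-42. n3 is better since 24 > -42.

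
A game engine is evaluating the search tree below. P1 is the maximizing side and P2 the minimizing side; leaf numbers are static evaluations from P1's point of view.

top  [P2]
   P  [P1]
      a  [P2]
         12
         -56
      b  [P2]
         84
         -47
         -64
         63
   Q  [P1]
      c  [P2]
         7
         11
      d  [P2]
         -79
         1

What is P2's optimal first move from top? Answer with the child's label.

P

a (P2): min(12, -56) = -56
b (P2): min(84, -47, -64, 63) = -64
P (P1): max(-56, -64) = -56
c (P2): min(7, 11) = 7
d (P2): min(-79, 1) = -79
Q (P1): max(7, -79) = 7
top (P2): min(-56, 7) = -56
P2 at top wants the lowest of {P=-56, Q=7}, so chooses P.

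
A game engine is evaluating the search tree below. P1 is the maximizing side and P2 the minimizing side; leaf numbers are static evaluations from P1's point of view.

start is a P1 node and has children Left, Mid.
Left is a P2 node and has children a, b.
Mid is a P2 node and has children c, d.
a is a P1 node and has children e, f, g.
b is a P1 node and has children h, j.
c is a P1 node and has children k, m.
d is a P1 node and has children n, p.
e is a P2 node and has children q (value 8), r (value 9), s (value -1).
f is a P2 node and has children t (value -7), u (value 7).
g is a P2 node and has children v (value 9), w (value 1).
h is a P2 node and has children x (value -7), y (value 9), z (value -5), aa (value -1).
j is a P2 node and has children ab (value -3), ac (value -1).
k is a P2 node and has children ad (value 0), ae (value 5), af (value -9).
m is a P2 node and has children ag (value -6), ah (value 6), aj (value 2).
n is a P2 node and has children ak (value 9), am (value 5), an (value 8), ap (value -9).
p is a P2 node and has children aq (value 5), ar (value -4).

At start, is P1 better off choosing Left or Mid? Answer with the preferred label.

e (P2): min(8, 9, -1) = -1
f (P2): min(-7, 7) = -7
g (P2): min(9, 1) = 1
a (P1): max(-1, -7, 1) = 1
h (P2): min(-7, 9, -5, -1) = -7
j (P2): min(-3, -1) = -3
b (P1): max(-7, -3) = -3
Left (P2): min(1, -3) = -3
k (P2): min(0, 5, -9) = -9
m (P2): min(-6, 6, 2) = -6
c (P1): max(-9, -6) = -6
n (P2): min(9, 5, 8, -9) = -9
p (P2): min(5, -4) = -4
d (P1): max(-9, -4) = -4
Mid (P2): min(-6, -4) = -6
P1 prefers the higher value; Left=-3, Mid=-6. Left is better since -3 > -6.

Left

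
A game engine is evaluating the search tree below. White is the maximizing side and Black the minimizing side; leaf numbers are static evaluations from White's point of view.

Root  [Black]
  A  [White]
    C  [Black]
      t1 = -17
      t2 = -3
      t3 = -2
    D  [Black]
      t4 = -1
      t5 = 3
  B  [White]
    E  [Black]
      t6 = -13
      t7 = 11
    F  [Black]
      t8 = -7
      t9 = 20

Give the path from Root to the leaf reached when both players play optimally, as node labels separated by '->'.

Root -> B -> F -> t8

C (Black): min(-17, -3, -2) = -17
D (Black): min(-1, 3) = -1
A (White): max(-17, -1) = -1
E (Black): min(-13, 11) = -13
F (Black): min(-7, 20) = -7
B (White): max(-13, -7) = -7
Root (Black): min(-1, -7) = -7
At Root, Black picks B (lowest: -7).
At B, White picks F (highest: -7).
At F, Black picks t8 (lowest: -7).
Terminal value -7.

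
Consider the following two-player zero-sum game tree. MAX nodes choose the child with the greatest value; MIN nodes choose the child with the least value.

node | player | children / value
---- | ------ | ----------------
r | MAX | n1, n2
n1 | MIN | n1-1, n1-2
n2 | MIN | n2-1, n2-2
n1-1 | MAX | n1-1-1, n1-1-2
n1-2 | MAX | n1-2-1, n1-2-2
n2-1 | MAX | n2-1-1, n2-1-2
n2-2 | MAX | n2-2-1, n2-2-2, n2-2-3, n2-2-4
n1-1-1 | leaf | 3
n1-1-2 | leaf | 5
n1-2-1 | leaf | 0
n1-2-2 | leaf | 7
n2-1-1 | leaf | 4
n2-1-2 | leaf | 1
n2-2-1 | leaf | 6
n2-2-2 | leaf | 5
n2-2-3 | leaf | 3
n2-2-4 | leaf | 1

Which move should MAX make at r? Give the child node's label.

n1

n1-1 (MAX): max(3, 5) = 5
n1-2 (MAX): max(0, 7) = 7
n1 (MIN): min(5, 7) = 5
n2-1 (MAX): max(4, 1) = 4
n2-2 (MAX): max(6, 5, 3, 1) = 6
n2 (MIN): min(4, 6) = 4
r (MAX): max(5, 4) = 5
MAX at r wants the highest of {n1=5, n2=4}, so chooses n1.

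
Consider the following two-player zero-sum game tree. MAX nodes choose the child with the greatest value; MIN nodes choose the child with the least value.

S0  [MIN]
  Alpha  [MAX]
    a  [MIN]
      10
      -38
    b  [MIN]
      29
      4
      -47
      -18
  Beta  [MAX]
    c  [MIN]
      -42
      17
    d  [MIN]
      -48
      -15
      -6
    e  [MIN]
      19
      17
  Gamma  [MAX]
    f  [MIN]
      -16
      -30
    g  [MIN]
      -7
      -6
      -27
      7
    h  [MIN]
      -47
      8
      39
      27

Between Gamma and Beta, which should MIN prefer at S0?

Gamma

f (MIN): min(-16, -30) = -30
g (MIN): min(-7, -6, -27, 7) = -27
h (MIN): min(-47, 8, 39, 27) = -47
Gamma (MAX): max(-30, -27, -47) = -27
c (MIN): min(-42, 17) = -42
d (MIN): min(-48, -15, -6) = -48
e (MIN): min(19, 17) = 17
Beta (MAX): max(-42, -48, 17) = 17
MIN prefers the lower value; Gamma=-27, Beta=17. Gamma is better since -27 < 17.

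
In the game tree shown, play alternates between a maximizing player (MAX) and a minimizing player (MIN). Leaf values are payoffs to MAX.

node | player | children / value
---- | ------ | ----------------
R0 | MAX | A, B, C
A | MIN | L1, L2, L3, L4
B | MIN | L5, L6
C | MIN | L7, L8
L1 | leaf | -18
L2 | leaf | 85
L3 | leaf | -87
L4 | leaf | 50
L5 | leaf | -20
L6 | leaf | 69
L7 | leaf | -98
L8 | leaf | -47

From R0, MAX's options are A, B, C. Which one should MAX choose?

B

A (MIN): min(-18, 85, -87, 50) = -87
B (MIN): min(-20, 69) = -20
C (MIN): min(-98, -47) = -98
R0 (MAX): max(-87, -20, -98) = -20
MAX at R0 wants the highest of {A=-87, B=-20, C=-98}, so chooses B.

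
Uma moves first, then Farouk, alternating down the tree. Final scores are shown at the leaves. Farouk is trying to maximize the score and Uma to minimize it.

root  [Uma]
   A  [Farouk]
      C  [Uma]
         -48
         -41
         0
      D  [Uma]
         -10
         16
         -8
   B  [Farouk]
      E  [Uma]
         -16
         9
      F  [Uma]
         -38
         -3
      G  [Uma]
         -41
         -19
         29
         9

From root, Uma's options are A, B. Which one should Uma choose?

C (Uma): min(-48, -41, 0) = -48
D (Uma): min(-10, 16, -8) = -10
A (Farouk): max(-48, -10) = -10
E (Uma): min(-16, 9) = -16
F (Uma): min(-38, -3) = -38
G (Uma): min(-41, -19, 29, 9) = -41
B (Farouk): max(-16, -38, -41) = -16
root (Uma): min(-10, -16) = -16
Uma at root wants the lowest of {A=-10, B=-16}, so chooses B.

B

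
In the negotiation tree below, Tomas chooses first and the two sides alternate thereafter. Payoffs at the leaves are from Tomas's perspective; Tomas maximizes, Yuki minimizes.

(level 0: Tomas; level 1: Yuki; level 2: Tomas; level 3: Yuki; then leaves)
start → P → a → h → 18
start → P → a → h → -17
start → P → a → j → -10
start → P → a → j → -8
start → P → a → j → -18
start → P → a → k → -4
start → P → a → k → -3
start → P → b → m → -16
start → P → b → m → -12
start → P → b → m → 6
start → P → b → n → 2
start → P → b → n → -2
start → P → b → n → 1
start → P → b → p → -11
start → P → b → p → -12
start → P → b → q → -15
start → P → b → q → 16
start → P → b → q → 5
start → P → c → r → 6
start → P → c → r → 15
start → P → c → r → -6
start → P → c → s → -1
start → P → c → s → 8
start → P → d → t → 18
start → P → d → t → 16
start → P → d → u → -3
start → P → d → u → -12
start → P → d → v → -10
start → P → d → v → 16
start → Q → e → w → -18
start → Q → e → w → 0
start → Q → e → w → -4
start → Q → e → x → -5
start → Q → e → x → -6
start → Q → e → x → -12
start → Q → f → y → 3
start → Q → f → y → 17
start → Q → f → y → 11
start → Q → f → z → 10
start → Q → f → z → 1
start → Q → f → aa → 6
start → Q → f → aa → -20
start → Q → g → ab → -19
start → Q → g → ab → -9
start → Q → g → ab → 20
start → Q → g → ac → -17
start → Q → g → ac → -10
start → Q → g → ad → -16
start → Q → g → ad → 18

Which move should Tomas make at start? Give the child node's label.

P

h (Yuki): min(18, -17) = -17
j (Yuki): min(-10, -8, -18) = -18
k (Yuki): min(-4, -3) = -4
a (Tomas): max(-17, -18, -4) = -4
m (Yuki): min(-16, -12, 6) = -16
n (Yuki): min(2, -2, 1) = -2
p (Yuki): min(-11, -12) = -12
q (Yuki): min(-15, 16, 5) = -15
b (Tomas): max(-16, -2, -12, -15) = -2
r (Yuki): min(6, 15, -6) = -6
s (Yuki): min(-1, 8) = -1
c (Tomas): max(-6, -1) = -1
t (Yuki): min(18, 16) = 16
u (Yuki): min(-3, -12) = -12
v (Yuki): min(-10, 16) = -10
d (Tomas): max(16, -12, -10) = 16
P (Yuki): min(-4, -2, -1, 16) = -4
w (Yuki): min(-18, 0, -4) = -18
x (Yuki): min(-5, -6, -12) = -12
e (Tomas): max(-18, -12) = -12
y (Yuki): min(3, 17, 11) = 3
z (Yuki): min(10, 1) = 1
aa (Yuki): min(6, -20) = -20
f (Tomas): max(3, 1, -20) = 3
ab (Yuki): min(-19, -9, 20) = -19
ac (Yuki): min(-17, -10) = -17
ad (Yuki): min(-16, 18) = -16
g (Tomas): max(-19, -17, -16) = -16
Q (Yuki): min(-12, 3, -16) = -16
start (Tomas): max(-4, -16) = -4
Tomas at start wants the highest of {P=-4, Q=-16}, so chooses P.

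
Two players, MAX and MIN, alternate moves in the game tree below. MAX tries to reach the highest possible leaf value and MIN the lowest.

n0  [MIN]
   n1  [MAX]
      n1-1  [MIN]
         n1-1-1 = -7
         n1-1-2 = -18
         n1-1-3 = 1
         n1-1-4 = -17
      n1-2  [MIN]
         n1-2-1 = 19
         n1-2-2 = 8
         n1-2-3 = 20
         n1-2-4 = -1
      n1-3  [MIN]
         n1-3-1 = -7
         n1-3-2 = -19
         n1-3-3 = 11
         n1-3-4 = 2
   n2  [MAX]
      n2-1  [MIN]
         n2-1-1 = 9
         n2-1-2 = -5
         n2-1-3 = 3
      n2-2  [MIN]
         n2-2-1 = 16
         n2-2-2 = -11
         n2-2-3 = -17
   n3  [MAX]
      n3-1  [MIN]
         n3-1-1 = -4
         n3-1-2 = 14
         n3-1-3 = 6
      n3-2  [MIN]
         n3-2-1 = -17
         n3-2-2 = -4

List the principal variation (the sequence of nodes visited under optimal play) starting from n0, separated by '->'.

n1-1 (MIN): min(-7, -18, 1, -17) = -18
n1-2 (MIN): min(19, 8, 20, -1) = -1
n1-3 (MIN): min(-7, -19, 11, 2) = -19
n1 (MAX): max(-18, -1, -19) = -1
n2-1 (MIN): min(9, -5, 3) = -5
n2-2 (MIN): min(16, -11, -17) = -17
n2 (MAX): max(-5, -17) = -5
n3-1 (MIN): min(-4, 14, 6) = -4
n3-2 (MIN): min(-17, -4) = -17
n3 (MAX): max(-4, -17) = -4
n0 (MIN): min(-1, -5, -4) = -5
At n0, MIN picks n2 (lowest: -5).
At n2, MAX picks n2-1 (highest: -5).
At n2-1, MIN picks n2-1-2 (lowest: -5).
Terminal value -5.

n0 -> n2 -> n2-1 -> n2-1-2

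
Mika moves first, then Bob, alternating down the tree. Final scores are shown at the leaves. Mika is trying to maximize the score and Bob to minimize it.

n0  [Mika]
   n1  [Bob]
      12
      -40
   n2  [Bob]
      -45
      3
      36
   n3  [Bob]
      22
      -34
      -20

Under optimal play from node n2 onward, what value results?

n2 (Bob): min(-45, 3, 36) = -45

-45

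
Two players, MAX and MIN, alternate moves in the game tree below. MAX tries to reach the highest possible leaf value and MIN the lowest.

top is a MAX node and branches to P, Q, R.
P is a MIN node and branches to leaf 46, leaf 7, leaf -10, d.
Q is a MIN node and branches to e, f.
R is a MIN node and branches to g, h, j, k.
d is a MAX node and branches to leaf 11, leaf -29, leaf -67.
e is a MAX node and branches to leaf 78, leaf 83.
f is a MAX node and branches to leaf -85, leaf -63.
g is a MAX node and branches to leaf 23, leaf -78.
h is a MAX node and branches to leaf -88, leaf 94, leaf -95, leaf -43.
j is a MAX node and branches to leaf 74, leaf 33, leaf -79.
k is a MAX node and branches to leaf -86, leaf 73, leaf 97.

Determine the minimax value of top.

d (MAX): max(11, -29, -67) = 11
P (MIN): min(46, 7, -10, 11) = -10
e (MAX): max(78, 83) = 83
f (MAX): max(-85, -63) = -63
Q (MIN): min(83, -63) = -63
g (MAX): max(23, -78) = 23
h (MAX): max(-88, 94, -95, -43) = 94
j (MAX): max(74, 33, -79) = 74
k (MAX): max(-86, 73, 97) = 97
R (MIN): min(23, 94, 74, 97) = 23
top (MAX): max(-10, -63, 23) = 23

23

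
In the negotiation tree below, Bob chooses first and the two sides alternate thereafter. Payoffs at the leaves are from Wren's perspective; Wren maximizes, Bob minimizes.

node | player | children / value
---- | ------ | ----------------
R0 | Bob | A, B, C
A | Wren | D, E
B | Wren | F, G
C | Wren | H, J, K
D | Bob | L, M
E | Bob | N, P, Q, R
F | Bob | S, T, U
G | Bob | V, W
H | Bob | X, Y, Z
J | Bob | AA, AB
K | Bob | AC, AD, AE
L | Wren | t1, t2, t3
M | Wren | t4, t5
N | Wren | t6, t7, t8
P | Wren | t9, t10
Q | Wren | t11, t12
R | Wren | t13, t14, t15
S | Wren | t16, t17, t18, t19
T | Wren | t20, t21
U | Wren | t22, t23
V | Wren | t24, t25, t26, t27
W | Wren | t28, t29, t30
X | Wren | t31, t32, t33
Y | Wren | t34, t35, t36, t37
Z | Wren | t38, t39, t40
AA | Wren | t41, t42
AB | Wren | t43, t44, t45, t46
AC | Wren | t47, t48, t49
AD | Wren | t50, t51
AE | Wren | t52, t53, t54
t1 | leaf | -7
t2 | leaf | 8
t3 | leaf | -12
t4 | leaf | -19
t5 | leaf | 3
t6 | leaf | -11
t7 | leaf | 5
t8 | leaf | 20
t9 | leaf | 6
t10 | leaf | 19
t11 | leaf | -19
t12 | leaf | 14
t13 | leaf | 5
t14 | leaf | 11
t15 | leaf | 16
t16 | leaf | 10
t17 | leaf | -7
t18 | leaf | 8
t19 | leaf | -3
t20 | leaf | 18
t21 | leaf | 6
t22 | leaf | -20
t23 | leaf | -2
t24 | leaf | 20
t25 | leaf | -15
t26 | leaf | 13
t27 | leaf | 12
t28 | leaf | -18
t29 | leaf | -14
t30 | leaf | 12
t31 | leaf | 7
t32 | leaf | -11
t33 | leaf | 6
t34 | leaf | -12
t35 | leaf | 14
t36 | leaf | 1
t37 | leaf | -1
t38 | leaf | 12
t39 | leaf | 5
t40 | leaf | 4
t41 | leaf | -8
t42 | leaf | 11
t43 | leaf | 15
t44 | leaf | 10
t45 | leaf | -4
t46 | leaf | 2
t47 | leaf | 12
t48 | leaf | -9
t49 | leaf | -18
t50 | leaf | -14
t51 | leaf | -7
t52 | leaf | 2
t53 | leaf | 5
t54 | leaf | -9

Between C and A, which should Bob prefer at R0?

X (Wren): max(7, -11, 6) = 7
Y (Wren): max(-12, 14, 1, -1) = 14
Z (Wren): max(12, 5, 4) = 12
H (Bob): min(7, 14, 12) = 7
AA (Wren): max(-8, 11) = 11
AB (Wren): max(15, 10, -4, 2) = 15
J (Bob): min(11, 15) = 11
AC (Wren): max(12, -9, -18) = 12
AD (Wren): max(-14, -7) = -7
AE (Wren): max(2, 5, -9) = 5
K (Bob): min(12, -7, 5) = -7
C (Wren): max(7, 11, -7) = 11
L (Wren): max(-7, 8, -12) = 8
M (Wren): max(-19, 3) = 3
D (Bob): min(8, 3) = 3
N (Wren): max(-11, 5, 20) = 20
P (Wren): max(6, 19) = 19
Q (Wren): max(-19, 14) = 14
R (Wren): max(5, 11, 16) = 16
E (Bob): min(20, 19, 14, 16) = 14
A (Wren): max(3, 14) = 14
Bob prefers the lower value; C=11, A=14. C is better since 11 < 14.

C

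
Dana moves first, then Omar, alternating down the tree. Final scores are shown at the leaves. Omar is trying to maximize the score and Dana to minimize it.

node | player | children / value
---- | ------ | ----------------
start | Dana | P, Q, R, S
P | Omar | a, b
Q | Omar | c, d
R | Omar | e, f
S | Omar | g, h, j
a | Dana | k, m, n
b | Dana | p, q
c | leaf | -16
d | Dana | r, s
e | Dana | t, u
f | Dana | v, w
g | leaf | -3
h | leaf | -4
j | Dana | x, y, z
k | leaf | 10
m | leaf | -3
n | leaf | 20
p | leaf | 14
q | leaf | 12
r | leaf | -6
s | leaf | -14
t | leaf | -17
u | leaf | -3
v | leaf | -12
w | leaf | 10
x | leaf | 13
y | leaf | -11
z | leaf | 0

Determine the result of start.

a (Dana): min(10, -3, 20) = -3
b (Dana): min(14, 12) = 12
P (Omar): max(-3, 12) = 12
d (Dana): min(-6, -14) = -14
Q (Omar): max(-16, -14) = -14
e (Dana): min(-17, -3) = -17
f (Dana): min(-12, 10) = -12
R (Omar): max(-17, -12) = -12
j (Dana): min(13, -11, 0) = -11
S (Omar): max(-3, -4, -11) = -3
start (Dana): min(12, -14, -12, -3) = -14

-14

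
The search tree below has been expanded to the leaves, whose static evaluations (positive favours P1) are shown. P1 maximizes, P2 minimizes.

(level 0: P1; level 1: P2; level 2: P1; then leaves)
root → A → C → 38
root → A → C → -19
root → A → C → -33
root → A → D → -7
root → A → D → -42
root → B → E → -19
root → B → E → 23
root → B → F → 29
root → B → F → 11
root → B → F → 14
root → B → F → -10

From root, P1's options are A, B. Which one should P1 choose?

C (P1): max(38, -19, -33) = 38
D (P1): max(-7, -42) = -7
A (P2): min(38, -7) = -7
E (P1): max(-19, 23) = 23
F (P1): max(29, 11, 14, -10) = 29
B (P2): min(23, 29) = 23
root (P1): max(-7, 23) = 23
P1 at root wants the highest of {A=-7, B=23}, so chooses B.

B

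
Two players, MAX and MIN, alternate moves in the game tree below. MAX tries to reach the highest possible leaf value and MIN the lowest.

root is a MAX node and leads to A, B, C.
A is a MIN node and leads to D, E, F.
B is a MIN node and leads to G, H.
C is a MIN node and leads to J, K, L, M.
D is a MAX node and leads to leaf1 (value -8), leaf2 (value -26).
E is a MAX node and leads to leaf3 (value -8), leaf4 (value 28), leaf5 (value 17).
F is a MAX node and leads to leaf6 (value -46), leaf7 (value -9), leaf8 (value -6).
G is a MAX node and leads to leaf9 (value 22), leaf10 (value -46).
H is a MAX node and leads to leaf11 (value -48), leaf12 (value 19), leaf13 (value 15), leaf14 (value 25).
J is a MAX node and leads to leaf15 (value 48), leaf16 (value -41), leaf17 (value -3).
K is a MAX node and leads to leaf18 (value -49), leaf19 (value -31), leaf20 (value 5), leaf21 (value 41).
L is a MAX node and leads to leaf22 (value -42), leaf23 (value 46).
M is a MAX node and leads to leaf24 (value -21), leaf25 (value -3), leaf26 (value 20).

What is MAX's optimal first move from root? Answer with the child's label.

B

D (MAX): max(-8, -26) = -8
E (MAX): max(-8, 28, 17) = 28
F (MAX): max(-46, -9, -6) = -6
A (MIN): min(-8, 28, -6) = -8
G (MAX): max(22, -46) = 22
H (MAX): max(-48, 19, 15, 25) = 25
B (MIN): min(22, 25) = 22
J (MAX): max(48, -41, -3) = 48
K (MAX): max(-49, -31, 5, 41) = 41
L (MAX): max(-42, 46) = 46
M (MAX): max(-21, -3, 20) = 20
C (MIN): min(48, 41, 46, 20) = 20
root (MAX): max(-8, 22, 20) = 22
MAX at root wants the highest of {A=-8, B=22, C=20}, so chooses B.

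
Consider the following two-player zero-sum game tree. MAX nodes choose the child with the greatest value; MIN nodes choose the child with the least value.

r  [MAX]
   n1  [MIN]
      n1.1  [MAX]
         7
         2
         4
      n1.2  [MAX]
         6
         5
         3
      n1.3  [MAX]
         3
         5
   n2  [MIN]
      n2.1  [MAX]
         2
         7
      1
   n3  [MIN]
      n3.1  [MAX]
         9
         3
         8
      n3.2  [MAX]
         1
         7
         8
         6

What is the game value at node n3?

n3.1 (MAX): max(9, 3, 8) = 9
n3.2 (MAX): max(1, 7, 8, 6) = 8
n3 (MIN): min(9, 8) = 8

8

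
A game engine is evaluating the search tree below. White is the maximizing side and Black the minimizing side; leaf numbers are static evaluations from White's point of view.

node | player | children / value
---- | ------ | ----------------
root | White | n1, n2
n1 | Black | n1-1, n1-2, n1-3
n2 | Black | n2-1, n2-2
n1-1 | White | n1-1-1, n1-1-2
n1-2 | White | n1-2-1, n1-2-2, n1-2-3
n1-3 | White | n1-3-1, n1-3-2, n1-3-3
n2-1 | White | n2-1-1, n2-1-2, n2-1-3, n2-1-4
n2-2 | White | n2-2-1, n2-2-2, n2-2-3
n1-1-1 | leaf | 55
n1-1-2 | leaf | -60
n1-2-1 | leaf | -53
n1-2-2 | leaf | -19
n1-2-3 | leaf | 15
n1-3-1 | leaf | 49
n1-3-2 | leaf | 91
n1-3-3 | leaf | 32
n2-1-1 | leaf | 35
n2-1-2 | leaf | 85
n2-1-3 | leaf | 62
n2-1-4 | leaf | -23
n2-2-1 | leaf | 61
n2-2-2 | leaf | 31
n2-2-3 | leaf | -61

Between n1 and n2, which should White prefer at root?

n1-1 (White): max(55, -60) = 55
n1-2 (White): max(-53, -19, 15) = 15
n1-3 (White): max(49, 91, 32) = 91
n1 (Black): min(55, 15, 91) = 15
n2-1 (White): max(35, 85, 62, -23) = 85
n2-2 (White): max(61, 31, -61) = 61
n2 (Black): min(85, 61) = 61
White prefers the higher value; n1=15, n2=61. n2 is better since 61 > 15.

n2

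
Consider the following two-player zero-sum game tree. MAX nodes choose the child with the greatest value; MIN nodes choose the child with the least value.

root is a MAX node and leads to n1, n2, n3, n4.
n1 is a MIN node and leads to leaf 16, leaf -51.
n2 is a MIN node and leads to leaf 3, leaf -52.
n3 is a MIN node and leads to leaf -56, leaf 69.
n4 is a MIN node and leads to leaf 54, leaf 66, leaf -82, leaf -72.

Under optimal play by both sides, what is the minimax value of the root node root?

-51

n1 (MIN): min(16, -51) = -51
n2 (MIN): min(3, -52) = -52
n3 (MIN): min(-56, 69) = -56
n4 (MIN): min(54, 66, -82, -72) = -82
root (MAX): max(-51, -52, -56, -82) = -51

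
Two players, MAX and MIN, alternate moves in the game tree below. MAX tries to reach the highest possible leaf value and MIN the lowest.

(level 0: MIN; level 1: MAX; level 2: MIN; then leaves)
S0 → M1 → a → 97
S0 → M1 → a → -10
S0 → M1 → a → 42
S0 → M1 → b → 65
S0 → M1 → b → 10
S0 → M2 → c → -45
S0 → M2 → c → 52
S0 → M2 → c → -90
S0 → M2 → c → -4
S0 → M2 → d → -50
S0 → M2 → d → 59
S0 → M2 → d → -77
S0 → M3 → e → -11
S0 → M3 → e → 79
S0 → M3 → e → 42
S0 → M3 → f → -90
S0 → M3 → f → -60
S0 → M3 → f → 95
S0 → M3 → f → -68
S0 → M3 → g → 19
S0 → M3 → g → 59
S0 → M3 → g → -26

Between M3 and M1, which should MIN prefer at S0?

e (MIN): min(-11, 79, 42) = -11
f (MIN): min(-90, -60, 95, -68) = -90
g (MIN): min(19, 59, -26) = -26
M3 (MAX): max(-11, -90, -26) = -11
a (MIN): min(97, -10, 42) = -10
b (MIN): min(65, 10) = 10
M1 (MAX): max(-10, 10) = 10
MIN prefers the lower value; M3=-11, M1=10. M3 is better since -11 < 10.

M3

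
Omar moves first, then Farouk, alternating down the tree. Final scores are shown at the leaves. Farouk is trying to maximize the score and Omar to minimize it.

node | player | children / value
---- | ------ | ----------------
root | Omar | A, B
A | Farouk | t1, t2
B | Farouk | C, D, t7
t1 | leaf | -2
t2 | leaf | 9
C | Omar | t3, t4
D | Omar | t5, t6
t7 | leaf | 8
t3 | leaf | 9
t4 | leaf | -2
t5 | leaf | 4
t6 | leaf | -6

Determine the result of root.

8

A (Farouk): max(-2, 9) = 9
C (Omar): min(9, -2) = -2
D (Omar): min(4, -6) = -6
B (Farouk): max(-2, -6, 8) = 8
root (Omar): min(9, 8) = 8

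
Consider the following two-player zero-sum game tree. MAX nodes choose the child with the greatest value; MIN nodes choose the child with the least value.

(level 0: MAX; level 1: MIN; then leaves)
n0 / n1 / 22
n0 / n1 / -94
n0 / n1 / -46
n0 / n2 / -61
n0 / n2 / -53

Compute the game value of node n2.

n2 (MIN): min(-61, -53) = -61

-61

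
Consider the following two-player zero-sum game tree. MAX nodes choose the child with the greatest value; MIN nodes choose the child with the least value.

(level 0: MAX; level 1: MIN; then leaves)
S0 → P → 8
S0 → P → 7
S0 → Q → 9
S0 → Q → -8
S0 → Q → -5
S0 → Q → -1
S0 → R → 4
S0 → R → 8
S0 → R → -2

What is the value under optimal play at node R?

R (MIN): min(4, 8, -2) = -2

-2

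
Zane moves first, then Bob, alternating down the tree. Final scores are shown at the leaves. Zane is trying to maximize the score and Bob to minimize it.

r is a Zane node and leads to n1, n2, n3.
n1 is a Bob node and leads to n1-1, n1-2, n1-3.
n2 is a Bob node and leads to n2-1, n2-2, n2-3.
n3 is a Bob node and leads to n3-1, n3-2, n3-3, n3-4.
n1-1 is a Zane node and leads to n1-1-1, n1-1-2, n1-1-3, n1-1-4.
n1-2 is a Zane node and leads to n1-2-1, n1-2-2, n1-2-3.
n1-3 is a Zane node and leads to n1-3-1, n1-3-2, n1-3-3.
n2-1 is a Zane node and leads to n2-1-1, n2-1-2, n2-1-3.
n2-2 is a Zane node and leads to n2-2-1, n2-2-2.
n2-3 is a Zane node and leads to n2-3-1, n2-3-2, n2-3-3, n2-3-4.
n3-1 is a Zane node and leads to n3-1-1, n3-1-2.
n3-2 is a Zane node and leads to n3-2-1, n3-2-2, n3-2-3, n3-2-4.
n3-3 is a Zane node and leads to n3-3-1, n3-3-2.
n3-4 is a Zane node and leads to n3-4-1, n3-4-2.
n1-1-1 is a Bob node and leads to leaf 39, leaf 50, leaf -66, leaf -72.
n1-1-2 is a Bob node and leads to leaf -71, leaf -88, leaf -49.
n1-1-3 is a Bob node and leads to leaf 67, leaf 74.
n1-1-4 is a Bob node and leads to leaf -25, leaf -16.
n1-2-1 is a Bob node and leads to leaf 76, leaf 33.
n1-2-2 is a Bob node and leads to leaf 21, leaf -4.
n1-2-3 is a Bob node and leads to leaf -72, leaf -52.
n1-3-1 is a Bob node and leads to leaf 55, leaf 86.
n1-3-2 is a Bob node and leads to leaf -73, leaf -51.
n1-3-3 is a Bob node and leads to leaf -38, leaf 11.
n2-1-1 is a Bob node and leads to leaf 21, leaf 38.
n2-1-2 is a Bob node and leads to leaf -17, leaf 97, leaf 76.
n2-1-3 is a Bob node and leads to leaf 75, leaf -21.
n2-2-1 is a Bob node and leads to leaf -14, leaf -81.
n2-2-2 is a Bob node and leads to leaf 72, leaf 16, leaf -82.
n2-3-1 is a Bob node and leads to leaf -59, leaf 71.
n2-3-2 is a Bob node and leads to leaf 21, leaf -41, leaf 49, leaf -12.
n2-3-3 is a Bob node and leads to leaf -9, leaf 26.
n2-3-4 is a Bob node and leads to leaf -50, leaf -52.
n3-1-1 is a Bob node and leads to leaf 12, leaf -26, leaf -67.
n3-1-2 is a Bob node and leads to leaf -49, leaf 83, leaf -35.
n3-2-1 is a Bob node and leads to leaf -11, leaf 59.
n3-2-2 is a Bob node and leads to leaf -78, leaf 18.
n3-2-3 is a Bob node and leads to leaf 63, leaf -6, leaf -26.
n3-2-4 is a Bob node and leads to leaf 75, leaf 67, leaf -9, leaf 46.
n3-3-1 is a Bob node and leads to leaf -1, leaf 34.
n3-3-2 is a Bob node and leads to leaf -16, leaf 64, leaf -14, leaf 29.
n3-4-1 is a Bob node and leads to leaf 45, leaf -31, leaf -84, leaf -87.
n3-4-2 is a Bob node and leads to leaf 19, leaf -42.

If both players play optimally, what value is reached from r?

n1-1-1 (Bob): min(39, 50, -66, -72) = -72
n1-1-2 (Bob): min(-71, -88, -49) = -88
n1-1-3 (Bob): min(67, 74) = 67
n1-1-4 (Bob): min(-25, -16) = -25
n1-1 (Zane): max(-72, -88, 67, -25) = 67
n1-2-1 (Bob): min(76, 33) = 33
n1-2-2 (Bob): min(21, -4) = -4
n1-2-3 (Bob): min(-72, -52) = -72
n1-2 (Zane): max(33, -4, -72) = 33
n1-3-1 (Bob): min(55, 86) = 55
n1-3-2 (Bob): min(-73, -51) = -73
n1-3-3 (Bob): min(-38, 11) = -38
n1-3 (Zane): max(55, -73, -38) = 55
n1 (Bob): min(67, 33, 55) = 33
n2-1-1 (Bob): min(21, 38) = 21
n2-1-2 (Bob): min(-17, 97, 76) = -17
n2-1-3 (Bob): min(75, -21) = -21
n2-1 (Zane): max(21, -17, -21) = 21
n2-2-1 (Bob): min(-14, -81) = -81
n2-2-2 (Bob): min(72, 16, -82) = -82
n2-2 (Zane): max(-81, -82) = -81
n2-3-1 (Bob): min(-59, 71) = -59
n2-3-2 (Bob): min(21, -41, 49, -12) = -41
n2-3-3 (Bob): min(-9, 26) = -9
n2-3-4 (Bob): min(-50, -52) = -52
n2-3 (Zane): max(-59, -41, -9, -52) = -9
n2 (Bob): min(21, -81, -9) = -81
n3-1-1 (Bob): min(12, -26, -67) = -67
n3-1-2 (Bob): min(-49, 83, -35) = -49
n3-1 (Zane): max(-67, -49) = -49
n3-2-1 (Bob): min(-11, 59) = -11
n3-2-2 (Bob): min(-78, 18) = -78
n3-2-3 (Bob): min(63, -6, -26) = -26
n3-2-4 (Bob): min(75, 67, -9, 46) = -9
n3-2 (Zane): max(-11, -78, -26, -9) = -9
n3-3-1 (Bob): min(-1, 34) = -1
n3-3-2 (Bob): min(-16, 64, -14, 29) = -16
n3-3 (Zane): max(-1, -16) = -1
n3-4-1 (Bob): min(45, -31, -84, -87) = -87
n3-4-2 (Bob): min(19, -42) = -42
n3-4 (Zane): max(-87, -42) = -42
n3 (Bob): min(-49, -9, -1, -42) = -49
r (Zane): max(33, -81, -49) = 33

33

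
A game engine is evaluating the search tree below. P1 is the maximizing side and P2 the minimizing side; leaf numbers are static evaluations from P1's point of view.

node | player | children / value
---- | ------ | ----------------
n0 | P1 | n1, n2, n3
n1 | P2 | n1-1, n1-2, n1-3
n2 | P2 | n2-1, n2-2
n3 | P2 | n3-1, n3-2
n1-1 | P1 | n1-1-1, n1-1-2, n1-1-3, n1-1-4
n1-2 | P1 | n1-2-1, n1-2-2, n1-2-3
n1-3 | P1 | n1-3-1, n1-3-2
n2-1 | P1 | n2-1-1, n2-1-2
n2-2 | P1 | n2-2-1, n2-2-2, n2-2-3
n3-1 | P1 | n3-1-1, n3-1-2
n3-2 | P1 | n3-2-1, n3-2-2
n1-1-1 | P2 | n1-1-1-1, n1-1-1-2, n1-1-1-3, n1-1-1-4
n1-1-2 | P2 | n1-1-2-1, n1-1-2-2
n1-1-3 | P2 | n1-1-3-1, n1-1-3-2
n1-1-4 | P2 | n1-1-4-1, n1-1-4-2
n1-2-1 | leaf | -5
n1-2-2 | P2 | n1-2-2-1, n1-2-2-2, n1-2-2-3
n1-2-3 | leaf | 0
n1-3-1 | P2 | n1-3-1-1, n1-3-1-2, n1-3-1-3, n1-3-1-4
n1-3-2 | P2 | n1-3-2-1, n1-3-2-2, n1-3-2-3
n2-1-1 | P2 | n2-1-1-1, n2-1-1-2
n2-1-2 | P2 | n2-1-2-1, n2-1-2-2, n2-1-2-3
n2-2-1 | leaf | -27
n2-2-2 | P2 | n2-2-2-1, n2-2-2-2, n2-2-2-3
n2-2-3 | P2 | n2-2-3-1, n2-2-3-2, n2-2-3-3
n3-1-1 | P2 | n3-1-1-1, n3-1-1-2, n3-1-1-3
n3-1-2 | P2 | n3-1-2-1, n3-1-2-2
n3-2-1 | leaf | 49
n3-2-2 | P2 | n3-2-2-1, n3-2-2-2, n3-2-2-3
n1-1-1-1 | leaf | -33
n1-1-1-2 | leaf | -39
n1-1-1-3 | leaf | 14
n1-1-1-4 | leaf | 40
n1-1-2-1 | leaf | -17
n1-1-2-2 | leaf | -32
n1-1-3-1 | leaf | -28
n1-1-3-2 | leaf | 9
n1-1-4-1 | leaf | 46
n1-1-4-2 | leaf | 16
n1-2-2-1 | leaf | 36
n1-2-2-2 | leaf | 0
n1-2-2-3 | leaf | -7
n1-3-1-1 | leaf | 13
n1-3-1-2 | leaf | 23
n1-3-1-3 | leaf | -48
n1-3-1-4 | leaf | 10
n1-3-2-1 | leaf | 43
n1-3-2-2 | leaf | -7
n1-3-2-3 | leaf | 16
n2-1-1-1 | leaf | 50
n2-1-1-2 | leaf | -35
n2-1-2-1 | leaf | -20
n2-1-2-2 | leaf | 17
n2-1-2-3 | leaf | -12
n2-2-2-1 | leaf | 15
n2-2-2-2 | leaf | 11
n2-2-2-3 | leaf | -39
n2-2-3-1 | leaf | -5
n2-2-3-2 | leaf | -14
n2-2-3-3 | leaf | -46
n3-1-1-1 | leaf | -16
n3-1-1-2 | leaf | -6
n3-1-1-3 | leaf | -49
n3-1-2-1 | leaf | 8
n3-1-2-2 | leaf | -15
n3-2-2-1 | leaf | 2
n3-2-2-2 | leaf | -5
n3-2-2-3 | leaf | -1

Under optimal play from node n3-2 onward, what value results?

n3-2-2 (P2): min(2, -5, -1) = -5
n3-2 (P1): max(49, -5) = 49

49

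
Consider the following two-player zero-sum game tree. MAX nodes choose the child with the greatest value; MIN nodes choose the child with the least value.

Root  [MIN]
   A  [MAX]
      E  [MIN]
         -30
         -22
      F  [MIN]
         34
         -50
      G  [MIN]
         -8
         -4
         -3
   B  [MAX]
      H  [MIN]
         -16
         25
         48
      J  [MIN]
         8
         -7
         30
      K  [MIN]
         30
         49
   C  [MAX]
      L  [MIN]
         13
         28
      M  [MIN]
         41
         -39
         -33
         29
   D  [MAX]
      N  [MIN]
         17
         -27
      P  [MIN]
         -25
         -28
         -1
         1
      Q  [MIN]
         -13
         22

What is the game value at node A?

-8

E (MIN): min(-30, -22) = -30
F (MIN): min(34, -50) = -50
G (MIN): min(-8, -4, -3) = -8
A (MAX): max(-30, -50, -8) = -8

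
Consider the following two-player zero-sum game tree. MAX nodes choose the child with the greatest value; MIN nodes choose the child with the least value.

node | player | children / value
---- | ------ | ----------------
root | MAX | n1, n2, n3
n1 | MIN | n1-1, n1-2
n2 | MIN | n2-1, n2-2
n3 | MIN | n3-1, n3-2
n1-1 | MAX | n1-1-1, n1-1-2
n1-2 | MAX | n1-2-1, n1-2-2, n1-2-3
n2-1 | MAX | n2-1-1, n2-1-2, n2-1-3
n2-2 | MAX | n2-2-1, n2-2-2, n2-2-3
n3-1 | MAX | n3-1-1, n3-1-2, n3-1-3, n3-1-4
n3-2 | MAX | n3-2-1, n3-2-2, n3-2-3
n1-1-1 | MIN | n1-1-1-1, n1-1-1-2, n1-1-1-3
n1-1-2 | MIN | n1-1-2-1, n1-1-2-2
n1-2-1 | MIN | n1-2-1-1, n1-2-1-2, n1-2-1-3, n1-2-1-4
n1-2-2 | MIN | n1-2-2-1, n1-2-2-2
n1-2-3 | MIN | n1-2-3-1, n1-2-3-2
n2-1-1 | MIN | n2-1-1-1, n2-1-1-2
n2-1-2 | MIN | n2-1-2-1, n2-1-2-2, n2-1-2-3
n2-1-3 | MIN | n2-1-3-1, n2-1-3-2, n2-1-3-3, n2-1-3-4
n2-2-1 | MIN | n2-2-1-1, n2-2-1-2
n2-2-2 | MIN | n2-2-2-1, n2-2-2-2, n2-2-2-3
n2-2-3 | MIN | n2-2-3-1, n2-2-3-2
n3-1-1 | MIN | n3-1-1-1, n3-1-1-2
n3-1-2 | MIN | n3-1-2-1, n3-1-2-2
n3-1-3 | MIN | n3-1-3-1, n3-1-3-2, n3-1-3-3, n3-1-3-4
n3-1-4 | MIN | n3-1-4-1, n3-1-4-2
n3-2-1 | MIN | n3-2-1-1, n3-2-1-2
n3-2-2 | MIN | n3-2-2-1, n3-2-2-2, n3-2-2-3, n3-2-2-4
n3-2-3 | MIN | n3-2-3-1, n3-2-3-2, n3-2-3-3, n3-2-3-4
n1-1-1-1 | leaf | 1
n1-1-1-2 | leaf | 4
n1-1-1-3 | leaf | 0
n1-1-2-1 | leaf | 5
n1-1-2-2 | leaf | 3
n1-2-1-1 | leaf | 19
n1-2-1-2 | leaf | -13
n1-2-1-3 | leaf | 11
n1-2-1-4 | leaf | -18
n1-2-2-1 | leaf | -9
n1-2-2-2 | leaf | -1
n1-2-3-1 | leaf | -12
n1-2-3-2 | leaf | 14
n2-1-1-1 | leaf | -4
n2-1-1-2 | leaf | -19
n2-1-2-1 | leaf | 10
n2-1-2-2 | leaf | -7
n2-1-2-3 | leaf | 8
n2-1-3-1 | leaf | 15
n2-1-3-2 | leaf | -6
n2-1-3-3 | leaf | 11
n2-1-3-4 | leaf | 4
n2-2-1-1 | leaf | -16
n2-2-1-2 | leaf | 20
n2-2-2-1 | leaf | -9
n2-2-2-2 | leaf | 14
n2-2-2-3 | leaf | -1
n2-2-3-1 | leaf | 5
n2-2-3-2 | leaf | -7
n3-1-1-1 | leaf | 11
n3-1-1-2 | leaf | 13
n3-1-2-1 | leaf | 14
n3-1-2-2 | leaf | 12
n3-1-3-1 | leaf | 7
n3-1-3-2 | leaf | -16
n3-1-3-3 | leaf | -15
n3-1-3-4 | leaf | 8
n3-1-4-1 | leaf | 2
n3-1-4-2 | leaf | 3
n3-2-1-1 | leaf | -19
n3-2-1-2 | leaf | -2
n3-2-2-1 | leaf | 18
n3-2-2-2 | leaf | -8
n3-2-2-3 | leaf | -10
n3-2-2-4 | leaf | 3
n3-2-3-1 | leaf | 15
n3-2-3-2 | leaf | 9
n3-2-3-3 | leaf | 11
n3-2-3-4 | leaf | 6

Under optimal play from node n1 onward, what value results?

-9

n1-1-1 (MIN): min(1, 4, 0) = 0
n1-1-2 (MIN): min(5, 3) = 3
n1-1 (MAX): max(0, 3) = 3
n1-2-1 (MIN): min(19, -13, 11, -18) = -18
n1-2-2 (MIN): min(-9, -1) = -9
n1-2-3 (MIN): min(-12, 14) = -12
n1-2 (MAX): max(-18, -9, -12) = -9
n1 (MIN): min(3, -9) = -9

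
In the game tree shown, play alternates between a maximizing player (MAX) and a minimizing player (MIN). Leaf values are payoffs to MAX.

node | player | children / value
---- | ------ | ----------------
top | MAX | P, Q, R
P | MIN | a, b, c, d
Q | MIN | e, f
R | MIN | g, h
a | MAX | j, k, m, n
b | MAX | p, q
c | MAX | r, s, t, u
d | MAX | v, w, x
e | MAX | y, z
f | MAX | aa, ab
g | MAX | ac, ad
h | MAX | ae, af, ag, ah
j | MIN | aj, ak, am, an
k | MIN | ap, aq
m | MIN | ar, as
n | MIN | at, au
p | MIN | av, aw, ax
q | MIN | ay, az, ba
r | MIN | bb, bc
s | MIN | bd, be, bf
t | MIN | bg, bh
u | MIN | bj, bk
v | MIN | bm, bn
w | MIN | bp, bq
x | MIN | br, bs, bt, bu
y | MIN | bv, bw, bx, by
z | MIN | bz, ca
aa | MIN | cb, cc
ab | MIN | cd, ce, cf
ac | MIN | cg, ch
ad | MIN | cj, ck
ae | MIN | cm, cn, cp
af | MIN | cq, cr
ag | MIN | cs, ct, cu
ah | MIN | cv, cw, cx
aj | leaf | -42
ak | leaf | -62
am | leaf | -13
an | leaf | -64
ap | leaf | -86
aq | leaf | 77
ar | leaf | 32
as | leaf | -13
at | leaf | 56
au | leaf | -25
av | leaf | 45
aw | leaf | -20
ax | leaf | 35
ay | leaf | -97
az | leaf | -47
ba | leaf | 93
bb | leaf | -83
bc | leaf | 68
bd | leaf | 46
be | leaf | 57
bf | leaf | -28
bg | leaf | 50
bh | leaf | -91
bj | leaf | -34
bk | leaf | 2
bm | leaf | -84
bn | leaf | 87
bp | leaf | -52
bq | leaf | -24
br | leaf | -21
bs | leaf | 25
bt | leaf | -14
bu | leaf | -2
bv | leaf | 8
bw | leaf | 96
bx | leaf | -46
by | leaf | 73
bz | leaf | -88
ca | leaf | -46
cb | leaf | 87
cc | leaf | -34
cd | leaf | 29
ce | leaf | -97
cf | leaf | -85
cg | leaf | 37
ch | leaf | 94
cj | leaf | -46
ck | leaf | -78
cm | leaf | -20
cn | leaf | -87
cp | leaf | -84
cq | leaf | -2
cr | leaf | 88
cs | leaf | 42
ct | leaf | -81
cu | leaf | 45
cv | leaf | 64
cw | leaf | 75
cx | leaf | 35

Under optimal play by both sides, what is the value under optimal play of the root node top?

j (MIN): min(-42, -62, -13, -64) = -64
k (MIN): min(-86, 77) = -86
m (MIN): min(32, -13) = -13
n (MIN): min(56, -25) = -25
a (MAX): max(-64, -86, -13, -25) = -13
p (MIN): min(45, -20, 35) = -20
q (MIN): min(-97, -47, 93) = -97
b (MAX): max(-20, -97) = -20
r (MIN): min(-83, 68) = -83
s (MIN): min(46, 57, -28) = -28
t (MIN): min(50, -91) = -91
u (MIN): min(-34, 2) = -34
c (MAX): max(-83, -28, -91, -34) = -28
v (MIN): min(-84, 87) = -84
w (MIN): min(-52, -24) = -52
x (MIN): min(-21, 25, -14, -2) = -21
d (MAX): max(-84, -52, -21) = -21
P (MIN): min(-13, -20, -28, -21) = -28
y (MIN): min(8, 96, -46, 73) = -46
z (MIN): min(-88, -46) = -88
e (MAX): max(-46, -88) = -46
aa (MIN): min(87, -34) = -34
ab (MIN): min(29, -97, -85) = -97
f (MAX): max(-34, -97) = -34
Q (MIN): min(-46, -34) = -46
ac (MIN): min(37, 94) = 37
ad (MIN): min(-46, -78) = -78
g (MAX): max(37, -78) = 37
ae (MIN): min(-20, -87, -84) = -87
af (MIN): min(-2, 88) = -2
ag (MIN): min(42, -81, 45) = -81
ah (MIN): min(64, 75, 35) = 35
h (MAX): max(-87, -2, -81, 35) = 35
R (MIN): min(37, 35) = 35
top (MAX): max(-28, -46, 35) = 35

35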